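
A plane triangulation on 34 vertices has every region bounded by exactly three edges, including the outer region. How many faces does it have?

In a plane triangulation 3F = 2E and V − E + F = 2, so F = 2V − 4 = 2·34 − 4 = 64.

64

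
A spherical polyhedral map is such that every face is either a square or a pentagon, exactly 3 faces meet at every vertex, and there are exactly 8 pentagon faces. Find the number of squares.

Let x be the number of squares; then F = 8 + x.
Edge–face incidences: 2E = 5·8 + 4·x = 40 + 4x.
Every vertex has degree 3, so 3V = 2E.
Euler: V − E + F = 2 ⇒ (2E)/3 − E + (8 + x) = 2.
Multiply by 6: 2·(2E) − 3·(2E) + 6·(8 + x) = 12, i.e. 48 + 6x − (40 + 4x) = 12.
Collecting terms: 2x + 8 = 12, so 2x = 4, so x = 2.
Then 2E = 40 + 4·2 = 48, so E = 24, V = 2E/3 = 16, F = 8 + 2 = 10.

2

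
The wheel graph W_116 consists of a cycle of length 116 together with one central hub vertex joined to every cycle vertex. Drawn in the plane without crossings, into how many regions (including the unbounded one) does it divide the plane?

W_116 has V = 116 + 1 = 117 vertices and E = 2·116 = 232 edges.
By Euler's formula F = 2 − V + E = 2 − 117 + 232 = 117.

117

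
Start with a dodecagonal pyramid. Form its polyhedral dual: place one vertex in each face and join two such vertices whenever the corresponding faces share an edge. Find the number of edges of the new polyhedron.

The base solid has V = 13, E = 24, F = 13.
The dual swaps V and F and preserves E: V′ = F = 13, E′ = E = 24, F′ = V = 13.

24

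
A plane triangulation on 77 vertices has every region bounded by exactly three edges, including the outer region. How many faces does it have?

In a plane triangulation 3F = 2E and V − E + F = 2, so F = 2V − 4 = 2·77 − 4 = 150.

150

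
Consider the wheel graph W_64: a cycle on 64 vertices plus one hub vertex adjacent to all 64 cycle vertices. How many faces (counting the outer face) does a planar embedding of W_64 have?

65

W_64 has V = 64 + 1 = 65 vertices and E = 2·64 = 128 edges.
By Euler's formula F = 2 − V + E = 2 − 65 + 128 = 65.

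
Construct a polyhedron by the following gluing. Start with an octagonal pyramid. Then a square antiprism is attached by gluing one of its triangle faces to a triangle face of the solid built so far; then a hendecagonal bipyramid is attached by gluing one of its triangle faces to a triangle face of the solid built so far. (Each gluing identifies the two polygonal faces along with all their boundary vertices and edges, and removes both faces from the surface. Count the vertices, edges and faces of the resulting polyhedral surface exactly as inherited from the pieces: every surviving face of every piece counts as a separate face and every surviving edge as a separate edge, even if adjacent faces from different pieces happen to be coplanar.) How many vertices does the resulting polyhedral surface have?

An octagonal pyramid: V=9, E=16, F=9.
Attach a square antiprism (V=8, E=16, F=10) along a 3-gon: merge 3 vertices and 3 edges, delete both glued faces → V=14, E=29, F=17.
Attach a hendecagonal bipyramid (V=13, E=33, F=22) along a 3-gon: merge 3 vertices and 3 edges, delete both glued faces → V=24, E=59, F=37.
Check: V − E + F = 24 − 59 + 37 = 2.

24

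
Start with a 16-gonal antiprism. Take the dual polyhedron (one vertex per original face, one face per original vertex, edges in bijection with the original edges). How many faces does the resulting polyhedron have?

The base solid has V = 32, E = 64, F = 34.
The dual swaps V and F and preserves E: V′ = F = 34, E′ = E = 64, F′ = V = 32.

32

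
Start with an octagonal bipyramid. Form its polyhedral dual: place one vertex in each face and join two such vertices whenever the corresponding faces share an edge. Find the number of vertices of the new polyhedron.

16

The base solid has V = 10, E = 24, F = 16.
The dual swaps V and F and preserves E: V′ = F = 16, E′ = E = 24, F′ = V = 10.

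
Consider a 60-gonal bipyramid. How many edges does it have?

A bipyramid over an n-gon has 2n triangular faces and n + 2 vertices: V = 60 + 2 = 62, E = 3·60 = 180, F = 2·60 = 120.

180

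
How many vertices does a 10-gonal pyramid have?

11

A pyramid on an n-gon base has one n-gon and n triangles: V = 10 + 1 = 11, E = 2·10 = 20, F = 10 + 1 = 11.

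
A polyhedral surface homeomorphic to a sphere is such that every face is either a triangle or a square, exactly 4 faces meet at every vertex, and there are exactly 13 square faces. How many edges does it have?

38

Let x be the number of triangles; then F = 13 + x.
Edge–face incidences: 2E = 4·13 + 3·x = 52 + 3x.
Every vertex has degree 4, so 4V = 2E.
Euler: V − E + F = 2 ⇒ (2E)/4 − E + (13 + x) = 2.
Multiply by 8: 2·(2E) − 4·(2E) + 8·(13 + x) = 16, i.e. 104 + 8x − 2·(52 + 3x) = 16.
Collecting terms: 2x = 16, so x = 8.
Then 2E = 52 + 3·8 = 76, so E = 38, V = 2E/4 = 19, F = 13 + 8 = 21.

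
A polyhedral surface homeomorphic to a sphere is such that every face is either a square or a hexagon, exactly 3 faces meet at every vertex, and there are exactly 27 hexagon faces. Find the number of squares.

Let x be the number of squares; then F = 27 + x.
Edge–face incidences: 2E = 6·27 + 4·x = 162 + 4x.
Every vertex has degree 3, so 3V = 2E.
Euler: V − E + F = 2 ⇒ (2E)/3 − E + (27 + x) = 2.
Multiply by 6: 2·(2E) − 3·(2E) + 6·(27 + x) = 12, i.e. 162 + 6x − (162 + 4x) = 12.
Collecting terms: 2x = 12, so x = 6.
Then 2E = 162 + 4·6 = 186, so E = 93, V = 2E/3 = 62, F = 27 + 6 = 33.

6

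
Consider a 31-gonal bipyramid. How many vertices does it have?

33

A bipyramid over an n-gon has 2n triangular faces and n + 2 vertices: V = 31 + 2 = 33, E = 3·31 = 93, F = 2·31 = 62.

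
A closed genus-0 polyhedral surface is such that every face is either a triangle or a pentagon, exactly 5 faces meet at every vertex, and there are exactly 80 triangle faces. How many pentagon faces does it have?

12

Let x be the number of pentagons; then F = 80 + x.
Edge–face incidences: 2E = 3·80 + 5·x = 240 + 5x.
Every vertex has degree 5, so 5V = 2E.
Euler: V − E + F = 2 ⇒ (2E)/5 − E + (80 + x) = 2.
Multiply by 10: 2·(2E) − 5·(2E) + 10·(80 + x) = 20, i.e. 800 + 10x − 3·(240 + 5x) = 20.
Collecting terms: −5x + 80 = 20, so −5x = −60, so x = 12.
Then 2E = 240 + 5·12 = 300, so E = 150, V = 2E/5 = 60, F = 80 + 12 = 92.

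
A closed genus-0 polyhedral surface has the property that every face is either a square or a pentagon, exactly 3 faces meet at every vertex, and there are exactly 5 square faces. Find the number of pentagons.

2

Let x be the number of pentagons; then F = 5 + x.
Edge–face incidences: 2E = 4·5 + 5·x = 20 + 5x.
Every vertex has degree 3, so 3V = 2E.
Euler: V − E + F = 2 ⇒ (2E)/3 − E + (5 + x) = 2.
Multiply by 6: 2·(2E) − 3·(2E) + 6·(5 + x) = 12, i.e. 30 + 6x − (20 + 5x) = 12.
Collecting terms: x + 10 = 12, so x = 2.
Then 2E = 20 + 5·2 = 30, so E = 15, V = 2E/3 = 10, F = 5 + 2 = 7.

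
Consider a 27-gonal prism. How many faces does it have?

29

A prism on an n-gon has two n-gon bases and n rectangular sides: V = 2·27 = 54, E = 3·27 = 81, F = 27 + 2 = 29.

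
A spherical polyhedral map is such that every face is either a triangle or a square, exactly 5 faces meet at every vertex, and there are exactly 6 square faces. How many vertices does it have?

24

Let x be the number of triangles; then F = 6 + x.
Edge–face incidences: 2E = 4·6 + 3·x = 24 + 3x.
Every vertex has degree 5, so 5V = 2E.
Euler: V − E + F = 2 ⇒ (2E)/5 − E + (6 + x) = 2.
Multiply by 10: 2·(2E) − 5·(2E) + 10·(6 + x) = 20, i.e. 60 + 10x − 3·(24 + 3x) = 20.
Collecting terms: x − 12 = 20, so x = 32.
Then 2E = 24 + 3·32 = 120, so E = 60, V = 2E/5 = 24, F = 6 + 32 = 38.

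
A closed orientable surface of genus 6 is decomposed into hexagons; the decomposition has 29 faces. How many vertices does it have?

χ = 2 − 2·6 = -10, and every face is a hexagon so 6F = 2E.
E = 6·29/2 = 87. Then V = -10 + E − F = -10 + 87 − 29 = 48.

48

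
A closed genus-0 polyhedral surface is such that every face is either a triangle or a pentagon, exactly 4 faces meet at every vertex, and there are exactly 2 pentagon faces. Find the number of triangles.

10

Let x be the number of triangles; then F = 2 + x.
Edge–face incidences: 2E = 5·2 + 3·x = 10 + 3x.
Every vertex has degree 4, so 4V = 2E.
Euler: V − E + F = 2 ⇒ (2E)/4 − E + (2 + x) = 2.
Multiply by 8: 2·(2E) − 4·(2E) + 8·(2 + x) = 16, i.e. 16 + 8x − 2·(10 + 3x) = 16.
Collecting terms: 2x − 4 = 16, so 2x = 20, so x = 10.
Then 2E = 10 + 3·10 = 40, so E = 20, V = 2E/4 = 10, F = 2 + 10 = 12.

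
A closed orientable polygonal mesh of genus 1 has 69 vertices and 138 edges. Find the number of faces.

69

For a closed orientable surface of genus 1, χ = 2 − 2·1 = 0.
F = 0 − V + E = 0 − 69 + 138 = 69.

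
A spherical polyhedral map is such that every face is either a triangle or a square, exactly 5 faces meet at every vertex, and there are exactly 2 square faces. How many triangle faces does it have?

24

Let x be the number of triangles; then F = 2 + x.
Edge–face incidences: 2E = 4·2 + 3·x = 8 + 3x.
Every vertex has degree 5, so 5V = 2E.
Euler: V − E + F = 2 ⇒ (2E)/5 − E + (2 + x) = 2.
Multiply by 10: 2·(2E) − 5·(2E) + 10·(2 + x) = 20, i.e. 20 + 10x − 3·(8 + 3x) = 20.
Collecting terms: x − 4 = 20, so x = 24.
Then 2E = 8 + 3·24 = 80, so E = 40, V = 2E/5 = 16, F = 2 + 24 = 26.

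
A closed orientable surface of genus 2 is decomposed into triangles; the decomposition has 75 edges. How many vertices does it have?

χ = 2 − 2·2 = -2, and every face is a triangle so 3F = 2E.
F = 2E/3 = 50. Then V = -2 + E − F = -2 + 75 − 50 = 23.

23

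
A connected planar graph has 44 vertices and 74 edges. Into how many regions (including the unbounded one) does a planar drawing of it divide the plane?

Euler's formula for a connected plane graph: V − E + F = 2, so F = 2 − 44 + 74 = 32.

32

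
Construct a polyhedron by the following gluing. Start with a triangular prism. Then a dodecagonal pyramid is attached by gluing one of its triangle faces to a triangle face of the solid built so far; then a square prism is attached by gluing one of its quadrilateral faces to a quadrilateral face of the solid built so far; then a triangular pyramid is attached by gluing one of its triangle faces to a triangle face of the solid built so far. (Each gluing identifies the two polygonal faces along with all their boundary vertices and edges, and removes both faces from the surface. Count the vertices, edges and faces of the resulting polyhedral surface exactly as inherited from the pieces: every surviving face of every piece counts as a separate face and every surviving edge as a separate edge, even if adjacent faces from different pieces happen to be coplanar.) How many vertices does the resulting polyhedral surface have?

21

A triangular prism: V=6, E=9, F=5.
Attach a dodecagonal pyramid (V=13, E=24, F=13) along a 3-gon: merge 3 vertices and 3 edges, delete both glued faces → V=16, E=30, F=16.
Attach a square prism (V=8, E=12, F=6) along a 4-gon: merge 4 vertices and 4 edges, delete both glued faces → V=20, E=38, F=20.
Attach a triangular pyramid (V=4, E=6, F=4) along a 3-gon: merge 3 vertices and 3 edges, delete both glued faces → V=21, E=41, F=22.
Check: V − E + F = 21 − 41 + 22 = 2.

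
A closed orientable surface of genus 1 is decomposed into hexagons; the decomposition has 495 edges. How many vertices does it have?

330

χ = 2 − 2·1 = 0, and every face is a hexagon so 6F = 2E.
F = 2E/6 = 165. Then V = 0 + E − F = 0 + 495 − 165 = 330.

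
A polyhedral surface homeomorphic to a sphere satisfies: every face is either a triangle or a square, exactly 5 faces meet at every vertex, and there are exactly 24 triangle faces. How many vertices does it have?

16

Let x be the number of squares; then F = 24 + x.
Edge–face incidences: 2E = 3·24 + 4·x = 72 + 4x.
Every vertex has degree 5, so 5V = 2E.
Euler: V − E + F = 2 ⇒ (2E)/5 − E + (24 + x) = 2.
Multiply by 10: 2·(2E) − 5·(2E) + 10·(24 + x) = 20, i.e. 240 + 10x − 3·(72 + 4x) = 20.
Collecting terms: −2x + 24 = 20, so −2x = −4, so x = 2.
Then 2E = 72 + 4·2 = 80, so E = 40, V = 2E/5 = 16, F = 24 + 2 = 26.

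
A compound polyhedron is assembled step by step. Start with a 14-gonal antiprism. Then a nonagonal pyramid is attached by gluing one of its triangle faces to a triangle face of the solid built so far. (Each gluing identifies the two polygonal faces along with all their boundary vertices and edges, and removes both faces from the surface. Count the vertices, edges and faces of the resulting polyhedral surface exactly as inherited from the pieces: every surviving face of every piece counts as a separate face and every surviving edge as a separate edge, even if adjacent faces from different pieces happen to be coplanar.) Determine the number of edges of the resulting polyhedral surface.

71

A 14-gonal antiprism: V=28, E=56, F=30.
Attach a nonagonal pyramid (V=10, E=18, F=10) along a 3-gon: merge 3 vertices and 3 edges, delete both glued faces → V=35, E=71, F=38.
Check: V − E + F = 35 − 71 + 38 = 2.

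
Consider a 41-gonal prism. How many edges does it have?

123

A prism on an n-gon has two n-gon bases and n rectangular sides: V = 2·41 = 82, E = 3·41 = 123, F = 41 + 2 = 43.
Check: V − E + F = 82 − 123 + 43 = 2.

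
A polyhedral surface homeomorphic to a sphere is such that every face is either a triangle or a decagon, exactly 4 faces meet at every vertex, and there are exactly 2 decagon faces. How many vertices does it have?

Let x be the number of triangles; then F = 2 + x.
Edge–face incidences: 2E = 10·2 + 3·x = 20 + 3x.
Every vertex has degree 4, so 4V = 2E.
Euler: V − E + F = 2 ⇒ (2E)/4 − E + (2 + x) = 2.
Multiply by 8: 2·(2E) − 4·(2E) + 8·(2 + x) = 16, i.e. 16 + 8x − 2·(20 + 3x) = 16.
Collecting terms: 2x − 24 = 16, so 2x = 40, so x = 20.
Then 2E = 20 + 3·20 = 80, so E = 40, V = 2E/4 = 20, F = 2 + 20 = 22.

20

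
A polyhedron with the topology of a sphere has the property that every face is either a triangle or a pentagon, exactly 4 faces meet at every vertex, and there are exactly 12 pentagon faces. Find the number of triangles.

Let x be the number of triangles; then F = 12 + x.
Edge–face incidences: 2E = 5·12 + 3·x = 60 + 3x.
Every vertex has degree 4, so 4V = 2E.
Euler: V − E + F = 2 ⇒ (2E)/4 − E + (12 + x) = 2.
Multiply by 8: 2·(2E) − 4·(2E) + 8·(12 + x) = 16, i.e. 96 + 8x − 2·(60 + 3x) = 16.
Collecting terms: 2x − 24 = 16, so 2x = 40, so x = 20.
Then 2E = 60 + 3·20 = 120, so E = 60, V = 2E/4 = 30, F = 12 + 20 = 32.

20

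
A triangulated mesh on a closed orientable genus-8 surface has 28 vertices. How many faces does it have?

84

χ = 2 − 2·8 = -14, and every face is a triangle so 3F = 2E.
V − E + F = -14 with E = 3F/2 gives 28 − (3/2 − 1)·F = -14, so F = 84 and E = 126.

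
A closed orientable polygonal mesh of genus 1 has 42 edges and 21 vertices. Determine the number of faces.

21

For a closed orientable surface of genus 1, χ = 2 − 2·1 = 0.
F = 0 − V + E = 0 − 21 + 42 = 21.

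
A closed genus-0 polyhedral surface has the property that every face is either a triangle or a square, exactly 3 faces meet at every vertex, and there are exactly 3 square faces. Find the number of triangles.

Let x be the number of triangles; then F = 3 + x.
Edge–face incidences: 2E = 4·3 + 3·x = 12 + 3x.
Every vertex has degree 3, so 3V = 2E.
Euler: V − E + F = 2 ⇒ (2E)/3 − E + (3 + x) = 2.
Multiply by 6: 2·(2E) − 3·(2E) + 6·(3 + x) = 12, i.e. 18 + 6x − (12 + 3x) = 12.
Collecting terms: 3x + 6 = 12, so 3x = 6, so x = 2.
Then 2E = 12 + 3·2 = 18, so E = 9, V = 2E/3 = 6, F = 3 + 2 = 5.

2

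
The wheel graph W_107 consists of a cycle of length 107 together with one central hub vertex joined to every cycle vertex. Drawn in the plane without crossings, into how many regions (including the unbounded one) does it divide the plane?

108

W_107 has V = 107 + 1 = 108 vertices and E = 2·107 = 214 edges.
By Euler's formula F = 2 − V + E = 2 − 108 + 214 = 108.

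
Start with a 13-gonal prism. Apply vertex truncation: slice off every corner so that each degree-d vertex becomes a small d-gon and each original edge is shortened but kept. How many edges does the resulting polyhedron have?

The base solid has V = 26, E = 39, F = 15.
Truncation replaces each original edge-end by a new vertex, so V′ = 2E = 78.
Each original edge survives, and each old vertex of degree d contributes d new edges; summing degrees gives Σd = 2E, so E′ = E + 2E = 3E = 117.
Each original face survives and each original vertex becomes one new face: F′ = F + V = 41.

117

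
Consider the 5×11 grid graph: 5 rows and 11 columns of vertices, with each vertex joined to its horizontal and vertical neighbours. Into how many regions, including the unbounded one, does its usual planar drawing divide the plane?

The grid has V = 5·11 = 55 vertices and E = 5·10 + 11·4 = 94 edges.
F = 2 − V + E = 2 − 55 + 94 = 41.

41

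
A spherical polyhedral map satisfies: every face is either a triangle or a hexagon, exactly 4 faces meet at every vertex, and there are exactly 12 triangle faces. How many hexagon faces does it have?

2

Let x be the number of hexagons; then F = 12 + x.
Edge–face incidences: 2E = 3·12 + 6·x = 36 + 6x.
Every vertex has degree 4, so 4V = 2E.
Euler: V − E + F = 2 ⇒ (2E)/4 − E + (12 + x) = 2.
Multiply by 8: 2·(2E) − 4·(2E) + 8·(12 + x) = 16, i.e. 96 + 8x − 2·(36 + 6x) = 16.
Collecting terms: −4x + 24 = 16, so −4x = −8, so x = 2.
Then 2E = 36 + 6·2 = 48, so E = 24, V = 2E/4 = 12, F = 12 + 2 = 14.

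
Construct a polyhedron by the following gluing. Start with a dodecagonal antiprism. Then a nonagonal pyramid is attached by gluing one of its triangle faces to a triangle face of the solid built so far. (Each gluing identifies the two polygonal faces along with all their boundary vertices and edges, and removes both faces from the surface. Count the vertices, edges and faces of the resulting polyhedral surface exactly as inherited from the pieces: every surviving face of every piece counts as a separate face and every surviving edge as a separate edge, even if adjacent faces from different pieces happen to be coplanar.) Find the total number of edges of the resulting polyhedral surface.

A dodecagonal antiprism: V=24, E=48, F=26.
Attach a nonagonal pyramid (V=10, E=18, F=10) along a 3-gon: merge 3 vertices and 3 edges, delete both glued faces → V=31, E=63, F=34.
Check: V − E + F = 31 − 63 + 34 = 2.

63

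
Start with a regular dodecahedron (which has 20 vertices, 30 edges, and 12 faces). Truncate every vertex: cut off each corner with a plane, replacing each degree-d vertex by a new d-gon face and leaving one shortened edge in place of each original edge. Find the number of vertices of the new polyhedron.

60

Truncation replaces each original edge-end by a new vertex, so V′ = 2E = 60.
Each original edge survives, and each old vertex of degree d contributes d new edges; summing degrees gives Σd = 2E, so E′ = E + 2E = 3E = 90.
Each original face survives and each original vertex becomes one new face: F′ = F + V = 32.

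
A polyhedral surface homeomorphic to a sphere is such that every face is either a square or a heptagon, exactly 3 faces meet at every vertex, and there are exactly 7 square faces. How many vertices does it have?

Let x be the number of heptagons; then F = 7 + x.
Edge–face incidences: 2E = 4·7 + 7·x = 28 + 7x.
Every vertex has degree 3, so 3V = 2E.
Euler: V − E + F = 2 ⇒ (2E)/3 − E + (7 + x) = 2.
Multiply by 6: 2·(2E) − 3·(2E) + 6·(7 + x) = 12, i.e. 42 + 6x − (28 + 7x) = 12.
Collecting terms: −x + 14 = 12, so −x = −2, so x = 2.
Then 2E = 28 + 7·2 = 42, so E = 21, V = 2E/3 = 14, F = 7 + 2 = 9.

14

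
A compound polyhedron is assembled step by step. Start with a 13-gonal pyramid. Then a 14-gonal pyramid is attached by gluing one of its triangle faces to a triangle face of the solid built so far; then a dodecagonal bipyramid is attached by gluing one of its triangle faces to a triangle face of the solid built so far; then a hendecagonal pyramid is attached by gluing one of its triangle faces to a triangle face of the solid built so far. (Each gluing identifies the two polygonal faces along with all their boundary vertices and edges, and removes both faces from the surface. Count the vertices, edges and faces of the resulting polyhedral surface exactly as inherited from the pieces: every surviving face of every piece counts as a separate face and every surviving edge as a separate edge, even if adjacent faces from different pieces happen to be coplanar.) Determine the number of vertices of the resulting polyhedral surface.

A 13-gonal pyramid: V=14, E=26, F=14.
Attach a 14-gonal pyramid (V=15, E=28, F=15) along a 3-gon: merge 3 vertices and 3 edges, delete both glued faces → V=26, E=51, F=27.
Attach a dodecagonal bipyramid (V=14, E=36, F=24) along a 3-gon: merge 3 vertices and 3 edges, delete both glued faces → V=37, E=84, F=49.
Attach a hendecagonal pyramid (V=12, E=22, F=12) along a 3-gon: merge 3 vertices and 3 edges, delete both glued faces → V=46, E=103, F=59.
Check: V − E + F = 46 − 103 + 59 = 2.

46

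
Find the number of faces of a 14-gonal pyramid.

15

A pyramid on an n-gon base has one n-gon and n triangles: V = 14 + 1 = 15, E = 2·14 = 28, F = 14 + 1 = 15.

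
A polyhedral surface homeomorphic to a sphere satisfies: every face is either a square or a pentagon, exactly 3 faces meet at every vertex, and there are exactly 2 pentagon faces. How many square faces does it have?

5

Let x be the number of squares; then F = 2 + x.
Edge–face incidences: 2E = 5·2 + 4·x = 10 + 4x.
Every vertex has degree 3, so 3V = 2E.
Euler: V − E + F = 2 ⇒ (2E)/3 − E + (2 + x) = 2.
Multiply by 6: 2·(2E) − 3·(2E) + 6·(2 + x) = 12, i.e. 12 + 6x − (10 + 4x) = 12.
Collecting terms: 2x + 2 = 12, so 2x = 10, so x = 5.
Then 2E = 10 + 4·5 = 30, so E = 15, V = 2E/3 = 10, F = 2 + 5 = 7.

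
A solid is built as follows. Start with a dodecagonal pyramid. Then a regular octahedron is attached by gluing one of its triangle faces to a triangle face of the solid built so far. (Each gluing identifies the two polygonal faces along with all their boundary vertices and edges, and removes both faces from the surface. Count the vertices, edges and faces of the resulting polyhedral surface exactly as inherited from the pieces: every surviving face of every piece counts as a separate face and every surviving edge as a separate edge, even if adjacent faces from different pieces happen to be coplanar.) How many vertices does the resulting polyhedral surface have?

A dodecagonal pyramid: V=13, E=24, F=13.
Attach a regular octahedron (V=6, E=12, F=8) along a 3-gon: merge 3 vertices and 3 edges, delete both glued faces → V=16, E=33, F=19.
Check: V − E + F = 16 − 33 + 19 = 2.

16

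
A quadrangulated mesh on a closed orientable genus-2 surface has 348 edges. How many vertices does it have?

172

χ = 2 − 2·2 = -2, and every face is a square so 4F = 2E.
F = 2E/4 = 174. Then V = -2 + E − F = -2 + 348 − 174 = 172.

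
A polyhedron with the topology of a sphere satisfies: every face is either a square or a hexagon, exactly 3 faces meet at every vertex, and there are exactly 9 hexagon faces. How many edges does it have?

39

Let x be the number of squares; then F = 9 + x.
Edge–face incidences: 2E = 6·9 + 4·x = 54 + 4x.
Every vertex has degree 3, so 3V = 2E.
Euler: V − E + F = 2 ⇒ (2E)/3 − E + (9 + x) = 2.
Multiply by 6: 2·(2E) − 3·(2E) + 6·(9 + x) = 12, i.e. 54 + 6x − (54 + 4x) = 12.
Collecting terms: 2x = 12, so x = 6.
Then 2E = 54 + 4·6 = 78, so E = 39, V = 2E/3 = 26, F = 9 + 6 = 15.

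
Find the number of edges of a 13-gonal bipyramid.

A bipyramid over an n-gon has 2n triangular faces and n + 2 vertices: V = 13 + 2 = 15, E = 3·13 = 39, F = 2·13 = 26.

39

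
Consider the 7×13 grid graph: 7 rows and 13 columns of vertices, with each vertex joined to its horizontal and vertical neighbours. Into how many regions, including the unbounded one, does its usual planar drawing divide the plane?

73

The grid has V = 7·13 = 91 vertices and E = 7·12 + 13·6 = 162 edges.
F = 2 − V + E = 2 − 91 + 162 = 73.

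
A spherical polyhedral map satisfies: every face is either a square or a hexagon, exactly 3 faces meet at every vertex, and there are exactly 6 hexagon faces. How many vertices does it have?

Let x be the number of squares; then F = 6 + x.
Edge–face incidences: 2E = 6·6 + 4·x = 36 + 4x.
Every vertex has degree 3, so 3V = 2E.
Euler: V − E + F = 2 ⇒ (2E)/3 − E + (6 + x) = 2.
Multiply by 6: 2·(2E) − 3·(2E) + 6·(6 + x) = 12, i.e. 36 + 6x − (36 + 4x) = 12.
Collecting terms: 2x = 12, so x = 6.
Then 2E = 36 + 4·6 = 60, so E = 30, V = 2E/3 = 20, F = 6 + 6 = 12.

20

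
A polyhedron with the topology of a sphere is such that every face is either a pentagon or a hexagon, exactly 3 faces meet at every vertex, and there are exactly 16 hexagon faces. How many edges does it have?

Let x be the number of pentagons; then F = 16 + x.
Edge–face incidences: 2E = 6·16 + 5·x = 96 + 5x.
Every vertex has degree 3, so 3V = 2E.
Euler: V − E + F = 2 ⇒ (2E)/3 − E + (16 + x) = 2.
Multiply by 6: 2·(2E) − 3·(2E) + 6·(16 + x) = 12, i.e. 96 + 6x − (96 + 5x) = 12.
Collecting terms: x = 12.
Then 2E = 96 + 5·12 = 156, so E = 78, V = 2E/3 = 52, F = 16 + 12 = 28.

78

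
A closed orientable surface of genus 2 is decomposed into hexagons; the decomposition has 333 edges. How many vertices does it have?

χ = 2 − 2·2 = -2, and every face is a hexagon so 6F = 2E.
F = 2E/6 = 111. Then V = -2 + E − F = -2 + 333 − 111 = 220.

220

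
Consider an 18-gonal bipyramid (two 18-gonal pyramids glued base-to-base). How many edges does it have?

A bipyramid over an n-gon has 2n triangular faces and n + 2 vertices: V = 18 + 2 = 20, E = 3·18 = 54, F = 2·18 = 36.
Check: V − E + F = 20 − 54 + 36 = 2.

54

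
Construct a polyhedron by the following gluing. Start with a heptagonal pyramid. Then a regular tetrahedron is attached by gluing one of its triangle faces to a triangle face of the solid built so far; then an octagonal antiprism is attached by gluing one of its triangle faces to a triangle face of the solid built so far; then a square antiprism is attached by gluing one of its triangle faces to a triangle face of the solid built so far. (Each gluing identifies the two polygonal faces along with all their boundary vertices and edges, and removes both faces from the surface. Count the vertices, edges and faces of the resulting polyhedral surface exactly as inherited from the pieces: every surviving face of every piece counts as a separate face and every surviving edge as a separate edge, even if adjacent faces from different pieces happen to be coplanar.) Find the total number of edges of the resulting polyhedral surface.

59

A heptagonal pyramid: V=8, E=14, F=8.
Attach a regular tetrahedron (V=4, E=6, F=4) along a 3-gon: merge 3 vertices and 3 edges, delete both glued faces → V=9, E=17, F=10.
Attach an octagonal antiprism (V=16, E=32, F=18) along a 3-gon: merge 3 vertices and 3 edges, delete both glued faces → V=22, E=46, F=26.
Attach a square antiprism (V=8, E=16, F=10) along a 3-gon: merge 3 vertices and 3 edges, delete both glued faces → V=27, E=59, F=34.
Check: V − E + F = 27 − 59 + 34 = 2.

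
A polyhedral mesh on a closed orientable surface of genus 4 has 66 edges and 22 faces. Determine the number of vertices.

For a closed orientable surface of genus 4, χ = 2 − 2·4 = -6.
V = -6 + E − F = -6 + 66 − 22 = 38.

38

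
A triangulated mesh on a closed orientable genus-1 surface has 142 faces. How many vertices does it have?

χ = 2 − 2·1 = 0, and every face is a triangle so 3F = 2E.
E = 3·142/2 = 213. Then V = 0 + E − F = 0 + 213 − 142 = 71.

71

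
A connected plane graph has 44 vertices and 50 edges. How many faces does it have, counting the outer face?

8

Euler's formula for a connected plane graph: V − E + F = 2, so F = 2 − 44 + 50 = 8.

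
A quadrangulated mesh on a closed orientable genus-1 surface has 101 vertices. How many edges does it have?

χ = 2 − 2·1 = 0, and every face is a square so 4F = 2E.
V − E + F = 0 with E = 4F/2 gives 101 − (4/2 − 1)·F = 0, so F = 101 and E = 202.

202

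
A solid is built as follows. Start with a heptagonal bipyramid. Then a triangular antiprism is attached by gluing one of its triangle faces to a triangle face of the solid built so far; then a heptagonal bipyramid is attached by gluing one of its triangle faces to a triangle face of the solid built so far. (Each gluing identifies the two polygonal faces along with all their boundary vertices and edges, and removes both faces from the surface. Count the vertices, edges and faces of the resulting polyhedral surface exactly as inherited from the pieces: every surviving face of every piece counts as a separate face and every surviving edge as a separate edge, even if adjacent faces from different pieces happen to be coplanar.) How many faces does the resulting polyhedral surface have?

32

A heptagonal bipyramid: V=9, E=21, F=14.
Attach a triangular antiprism (V=6, E=12, F=8) along a 3-gon: merge 3 vertices and 3 edges, delete both glued faces → V=12, E=30, F=20.
Attach a heptagonal bipyramid (V=9, E=21, F=14) along a 3-gon: merge 3 vertices and 3 edges, delete both glued faces → V=18, E=48, F=32.
Check: V − E + F = 18 − 48 + 32 = 2.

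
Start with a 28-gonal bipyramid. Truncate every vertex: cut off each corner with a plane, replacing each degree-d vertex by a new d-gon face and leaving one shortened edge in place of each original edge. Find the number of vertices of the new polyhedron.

The base solid has V = 30, E = 84, F = 56.
Truncation replaces each original edge-end by a new vertex, so V′ = 2E = 168.
Each original edge survives, and each old vertex of degree d contributes d new edges; summing degrees gives Σd = 2E, so E′ = E + 2E = 3E = 252.
Each original face survives and each original vertex becomes one new face: F′ = F + V = 86.

168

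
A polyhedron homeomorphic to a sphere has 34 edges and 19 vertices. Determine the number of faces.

17

Here V − E + F = 2.
F = 2 − V + E = 2 − 19 + 34 = 17.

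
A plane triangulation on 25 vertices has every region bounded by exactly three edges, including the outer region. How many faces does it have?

46

In a plane triangulation 3F = 2E and V − E + F = 2, so F = 2V − 4 = 2·25 − 4 = 46.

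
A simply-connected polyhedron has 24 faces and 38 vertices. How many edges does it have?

Here V − E + F = 2.
E = V + F − (2) = 38 + 24 − (2) = 60.

60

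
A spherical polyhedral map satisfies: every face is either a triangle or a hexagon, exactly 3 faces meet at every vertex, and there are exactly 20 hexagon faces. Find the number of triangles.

4

Let x be the number of triangles; then F = 20 + x.
Edge–face incidences: 2E = 6·20 + 3·x = 120 + 3x.
Every vertex has degree 3, so 3V = 2E.
Euler: V − E + F = 2 ⇒ (2E)/3 − E + (20 + x) = 2.
Multiply by 6: 2·(2E) − 3·(2E) + 6·(20 + x) = 12, i.e. 120 + 6x − (120 + 3x) = 12.
Collecting terms: 3x = 12, so x = 4.
Then 2E = 120 + 3·4 = 132, so E = 66, V = 2E/3 = 44, F = 20 + 4 = 24.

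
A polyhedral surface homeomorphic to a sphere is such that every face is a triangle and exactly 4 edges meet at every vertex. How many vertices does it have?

Each face has 3 edges and each edge borders two faces, so 2E = 3F.
Each vertex has degree 4, so 4V = 2E and hence V = 3F/4.
Euler: V − E + F = 2 ⇒ (3F/4) − (3F/2) + F = 2.
Multiply by 8: (6 − 12 + 8)F = 16, i.e. 2F = 16.
So F = 8, E = 3·8/2 = 12, V = 3·8/4 = 6.

6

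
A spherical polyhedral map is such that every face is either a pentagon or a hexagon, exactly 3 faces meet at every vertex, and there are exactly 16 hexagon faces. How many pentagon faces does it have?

12

Let x be the number of pentagons; then F = 16 + x.
Edge–face incidences: 2E = 6·16 + 5·x = 96 + 5x.
Every vertex has degree 3, so 3V = 2E.
Euler: V − E + F = 2 ⇒ (2E)/3 − E + (16 + x) = 2.
Multiply by 6: 2·(2E) − 3·(2E) + 6·(16 + x) = 12, i.e. 96 + 6x − (96 + 5x) = 12.
Collecting terms: x = 12.
Then 2E = 96 + 5·12 = 156, so E = 78, V = 2E/3 = 52, F = 16 + 12 = 28.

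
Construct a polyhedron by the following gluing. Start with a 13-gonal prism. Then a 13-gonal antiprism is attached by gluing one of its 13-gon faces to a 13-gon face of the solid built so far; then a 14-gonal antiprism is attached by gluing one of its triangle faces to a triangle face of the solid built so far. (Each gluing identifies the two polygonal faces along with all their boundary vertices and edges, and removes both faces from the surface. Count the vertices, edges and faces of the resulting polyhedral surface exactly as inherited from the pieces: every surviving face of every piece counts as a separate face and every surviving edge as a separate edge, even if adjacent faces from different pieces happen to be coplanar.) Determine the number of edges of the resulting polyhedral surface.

131

A 13-gonal prism: V=26, E=39, F=15.
Attach a 13-gonal antiprism (V=26, E=52, F=28) along a 13-gon: merge 13 vertices and 13 edges, delete both glued faces → V=39, E=78, F=41.
Attach a 14-gonal antiprism (V=28, E=56, F=30) along a 3-gon: merge 3 vertices and 3 edges, delete both glued faces → V=64, E=131, F=69.
Check: V − E + F = 64 − 131 + 69 = 2.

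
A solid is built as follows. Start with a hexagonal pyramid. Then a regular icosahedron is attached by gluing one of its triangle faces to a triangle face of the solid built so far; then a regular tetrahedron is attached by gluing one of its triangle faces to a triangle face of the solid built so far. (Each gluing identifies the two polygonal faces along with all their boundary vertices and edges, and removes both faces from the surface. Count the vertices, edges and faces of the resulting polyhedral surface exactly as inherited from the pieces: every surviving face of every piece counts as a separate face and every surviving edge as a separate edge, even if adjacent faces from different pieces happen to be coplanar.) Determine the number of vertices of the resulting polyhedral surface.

17

A hexagonal pyramid: V=7, E=12, F=7.
Attach a regular icosahedron (V=12, E=30, F=20) along a 3-gon: merge 3 vertices and 3 edges, delete both glued faces → V=16, E=39, F=25.
Attach a regular tetrahedron (V=4, E=6, F=4) along a 3-gon: merge 3 vertices and 3 edges, delete both glued faces → V=17, E=42, F=27.
Check: V − E + F = 17 − 42 + 27 = 2.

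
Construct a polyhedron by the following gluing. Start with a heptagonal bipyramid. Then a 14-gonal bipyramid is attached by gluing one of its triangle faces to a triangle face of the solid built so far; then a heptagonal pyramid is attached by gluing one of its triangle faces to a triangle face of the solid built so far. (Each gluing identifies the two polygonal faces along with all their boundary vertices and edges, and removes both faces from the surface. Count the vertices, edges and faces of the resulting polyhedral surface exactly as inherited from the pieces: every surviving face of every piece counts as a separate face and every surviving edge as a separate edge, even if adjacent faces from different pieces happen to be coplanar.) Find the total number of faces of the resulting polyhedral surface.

A heptagonal bipyramid: V=9, E=21, F=14.
Attach a 14-gonal bipyramid (V=16, E=42, F=28) along a 3-gon: merge 3 vertices and 3 edges, delete both glued faces → V=22, E=60, F=40.
Attach a heptagonal pyramid (V=8, E=14, F=8) along a 3-gon: merge 3 vertices and 3 edges, delete both glued faces → V=27, E=71, F=46.
Check: V − E + F = 27 − 71 + 46 = 2.

46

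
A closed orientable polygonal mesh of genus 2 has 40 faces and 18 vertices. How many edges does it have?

60

For a closed orientable surface of genus 2, χ = 2 − 2·2 = -2.
E = V + F − (-2) = 18 + 40 − (-2) = 60.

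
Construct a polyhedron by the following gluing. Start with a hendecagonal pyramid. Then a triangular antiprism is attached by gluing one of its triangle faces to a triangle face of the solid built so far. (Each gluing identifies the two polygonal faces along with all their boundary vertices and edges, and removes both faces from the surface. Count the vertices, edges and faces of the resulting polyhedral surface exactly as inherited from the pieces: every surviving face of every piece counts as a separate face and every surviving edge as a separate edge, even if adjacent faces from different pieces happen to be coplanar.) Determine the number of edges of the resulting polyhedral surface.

31

A hendecagonal pyramid: V=12, E=22, F=12.
Attach a triangular antiprism (V=6, E=12, F=8) along a 3-gon: merge 3 vertices and 3 edges, delete both glued faces → V=15, E=31, F=18.
Check: V − E + F = 15 − 31 + 18 = 2.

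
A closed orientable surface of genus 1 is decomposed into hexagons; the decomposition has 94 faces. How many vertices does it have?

χ = 2 − 2·1 = 0, and every face is a hexagon so 6F = 2E.
E = 6·94/2 = 282. Then V = 0 + E − F = 0 + 282 − 94 = 188.

188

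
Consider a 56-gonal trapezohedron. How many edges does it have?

The n-trapezohedron (dual of the n-antiprism) has V = 2·56 + 2 = 114, E = 4·56 = 224, F = 2·56 = 112.

224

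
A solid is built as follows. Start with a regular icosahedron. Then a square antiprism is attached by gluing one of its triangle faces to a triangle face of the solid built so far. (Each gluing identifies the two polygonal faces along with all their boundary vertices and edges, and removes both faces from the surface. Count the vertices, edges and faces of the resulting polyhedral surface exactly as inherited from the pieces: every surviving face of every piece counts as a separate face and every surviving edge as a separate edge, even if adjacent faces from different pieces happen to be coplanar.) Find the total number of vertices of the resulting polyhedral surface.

17

A regular icosahedron: V=12, E=30, F=20.
Attach a square antiprism (V=8, E=16, F=10) along a 3-gon: merge 3 vertices and 3 edges, delete both glued faces → V=17, E=43, F=28.
Check: V − E + F = 17 − 43 + 28 = 2.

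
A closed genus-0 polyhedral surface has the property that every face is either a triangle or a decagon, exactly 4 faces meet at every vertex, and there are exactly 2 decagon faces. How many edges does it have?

Let x be the number of triangles; then F = 2 + x.
Edge–face incidences: 2E = 10·2 + 3·x = 20 + 3x.
Every vertex has degree 4, so 4V = 2E.
Euler: V − E + F = 2 ⇒ (2E)/4 − E + (2 + x) = 2.
Multiply by 8: 2·(2E) − 4·(2E) + 8·(2 + x) = 16, i.e. 16 + 8x − 2·(20 + 3x) = 16.
Collecting terms: 2x − 24 = 16, so 2x = 40, so x = 20.
Then 2E = 20 + 3·20 = 80, so E = 40, V = 2E/4 = 20, F = 2 + 20 = 22.

40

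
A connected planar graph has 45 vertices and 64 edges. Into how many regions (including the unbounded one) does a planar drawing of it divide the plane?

21

Euler's formula for a connected plane graph: V − E + F = 2, so F = 2 − 45 + 64 = 21.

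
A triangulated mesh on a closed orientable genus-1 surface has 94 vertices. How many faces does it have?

188

χ = 2 − 2·1 = 0, and every face is a triangle so 3F = 2E.
V − E + F = 0 with E = 3F/2 gives 94 − (3/2 − 1)·F = 0, so F = 188 and E = 282.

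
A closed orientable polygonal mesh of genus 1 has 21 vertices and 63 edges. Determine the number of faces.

42

For a closed orientable surface of genus 1, χ = 2 − 2·1 = 0.
F = 0 − V + E = 0 − 21 + 63 = 42.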